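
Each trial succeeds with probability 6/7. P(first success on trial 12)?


Geometric: P(X=12) = (1-p)^(k-1)×p = (1/7)^11×6/7 = 6/13841287201

P(X=12) = 6/13841287201 ≈ 0.00%


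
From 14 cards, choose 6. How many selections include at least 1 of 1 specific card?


Complement: C(14,6) - C(13,6) = 3003 - 1716 = 1287

1287


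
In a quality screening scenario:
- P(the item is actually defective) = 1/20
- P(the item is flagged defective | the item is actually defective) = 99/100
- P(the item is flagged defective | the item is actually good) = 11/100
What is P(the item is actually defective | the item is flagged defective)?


Using Bayes' theorem:
P(A|B) = P(B|A)·P(A) / P(B)

P(the item is flagged defective) = 99/100 × 1/20 + 11/100 × 19/20
= 99/2000 + 209/2000 = 77/500

P(the item is actually defective|the item is flagged defective) = (99/2000) / (77/500) = 9/28

P(the item is actually defective|the item is flagged defective) = 9/28 ≈ 32.14%


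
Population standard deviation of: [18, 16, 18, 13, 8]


Mean = 73/5
  (18-73/5)²=289/25
  (16-73/5)²=49/25
  (18-73/5)²=289/25
  (13-73/5)²=64/25
  (8-73/5)²=1089/25
Σ(x-μ)² = 356/5
σ² = (356/5)/5 = 356/25

σ = √(356/25) ≈ 3.7736


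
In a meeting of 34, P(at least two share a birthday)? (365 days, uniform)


P(all different) = Π(365-i)/365 for i=0..33
= 0.204683
P(match) = 1 - 0.204683 = 0.795317

P ≈ 0.7953 ≈ 79.53%


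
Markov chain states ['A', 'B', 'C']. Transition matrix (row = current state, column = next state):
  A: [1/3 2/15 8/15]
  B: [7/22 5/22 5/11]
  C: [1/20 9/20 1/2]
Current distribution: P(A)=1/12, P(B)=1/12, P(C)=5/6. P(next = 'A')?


P(next=A) = Σᵢ P(now=i)×P(i→A)
= 1/12×1/3 + 1/12×7/22 + 5/6×1/20
= 1/36 + 7/264 + 1/24 = 19/198

P = 19/198 ≈ 0.0960


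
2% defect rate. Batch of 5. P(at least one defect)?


P(all good) = (49/50)^5 = 282475249/312500000
P(≥1 defect) = 30024751/312500000

P = 30024751/312500000 ≈ 9.61%


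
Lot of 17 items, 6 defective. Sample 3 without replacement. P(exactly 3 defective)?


Hypergeometric: C(6,3)×C(11,0)/C(17,3)
= 20×1/680 = 1/34

P(X=3) = 1/34 ≈ 2.94%


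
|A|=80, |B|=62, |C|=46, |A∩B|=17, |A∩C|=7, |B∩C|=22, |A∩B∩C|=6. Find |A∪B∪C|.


|A∪B∪C| = 80+62+46-17-7-22+6 = 148

|A∪B∪C| = 148


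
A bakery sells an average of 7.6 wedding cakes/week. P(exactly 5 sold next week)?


Poisson(λ=7.6): P(X=5) = e^(-λ)×λ^k/k!
= e^(-7.6) × 7.6^5 / 5!
≈ 0.0005004514334 × 25355.25376 / 120 ≈ 0.105742

P(X=5) ≈ 0.105742 ≈ 10.57%


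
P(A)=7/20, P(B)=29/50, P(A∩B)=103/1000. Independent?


P(A)×P(B) = 203/1000
P(A∩B) = 103/1000
Not equal → NOT independent

No, not independent


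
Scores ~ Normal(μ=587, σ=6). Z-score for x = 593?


z = (x - μ)/σ = (593 - 587)/6 = 1.0

z = 1.0


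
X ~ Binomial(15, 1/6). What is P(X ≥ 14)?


P(X ≥ 14) = Σ P(X=i) for i=14..15
P(X=14) = 25/156728328192
P(X=15) = 1/470184984576
Sum = 19/117546246144

P(X ≥ 14) = 19/117546246144 ≈ 0.00%


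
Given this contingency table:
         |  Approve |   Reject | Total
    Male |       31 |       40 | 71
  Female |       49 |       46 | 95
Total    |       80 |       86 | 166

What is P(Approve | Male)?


P(Approve | Male) = 31/(31+40) = 31/71

P(Approve|Male) = 31/71 ≈ 43.66%


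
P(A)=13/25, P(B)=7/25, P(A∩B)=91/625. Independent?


P(A)×P(B) = 91/625
P(A∩B) = 91/625
Equal ✓ → Independent

Yes, independent


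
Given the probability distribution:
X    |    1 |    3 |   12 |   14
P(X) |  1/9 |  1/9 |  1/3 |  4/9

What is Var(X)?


E[X] = 32/3
E[X²] = 1226/9
Var(X) = E[X²] - (E[X])² = 1226/9 - 1024/9 = 202/9

Var(X) = 202/9 ≈ 22.4444


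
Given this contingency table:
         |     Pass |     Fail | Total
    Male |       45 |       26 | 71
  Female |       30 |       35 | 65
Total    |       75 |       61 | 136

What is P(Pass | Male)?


P(Pass | Male) = 45/(45+26) = 45/71

P(Pass|Male) = 45/71 ≈ 63.38%


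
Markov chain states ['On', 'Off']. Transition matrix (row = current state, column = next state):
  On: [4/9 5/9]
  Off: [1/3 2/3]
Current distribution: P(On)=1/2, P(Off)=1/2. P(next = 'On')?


P(next=On) = Σᵢ P(now=i)×P(i→On)
= 1/2×4/9 + 1/2×1/3
= 2/9 + 1/6 = 7/18

P = 7/18 ≈ 0.3889


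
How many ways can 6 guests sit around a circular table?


Circular arrangements of 6 distinct objects: fix one position to break rotational symmetry.
(n-1)! = 5! = 120

120


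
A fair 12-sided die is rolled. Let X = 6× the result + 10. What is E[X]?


E[die] = (1+12)/2 = 13/2
E[X] = 6×13/2 + 10 = 49

E[X] = 49


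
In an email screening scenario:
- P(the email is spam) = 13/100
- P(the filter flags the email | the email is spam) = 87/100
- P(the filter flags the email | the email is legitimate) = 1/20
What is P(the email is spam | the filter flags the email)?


Using Bayes' theorem:
P(A|B) = P(B|A)·P(A) / P(B)

P(the filter flags the email) = 87/100 × 13/100 + 1/20 × 87/100
= 1131/10000 + 87/2000 = 783/5000

P(the email is spam|the filter flags the email) = (1131/10000) / (783/5000) = 13/18

P(the email is spam|the filter flags the email) = 13/18 ≈ 72.22%


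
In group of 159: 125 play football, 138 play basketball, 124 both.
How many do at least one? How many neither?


|A∪B| = 125+138-124 = 139
Neither = 159-139 = 20

At least one: 139; Neither: 20


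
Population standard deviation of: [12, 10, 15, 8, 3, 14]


Mean = 62/6 = 31/3
  (12-31/3)²=25/9
  (10-31/3)²=1/9
  (15-31/3)²=196/9
  (8-31/3)²=49/9
  (3-31/3)²=484/9
  (14-31/3)²=121/9
Σ(x-μ)² = 292/3
σ² = (292/3)/6 = 146/9

σ = √(146/9) ≈ 4.0277


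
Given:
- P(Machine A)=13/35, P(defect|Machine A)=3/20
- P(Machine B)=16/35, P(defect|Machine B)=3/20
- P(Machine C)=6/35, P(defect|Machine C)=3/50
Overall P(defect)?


P(B) = Σ P(B|Aᵢ)×P(Aᵢ)
  3/20×13/35 = 39/700
  3/20×16/35 = 12/175
  3/50×6/35 = 9/875
Sum = 471/3500

P(defect) = 471/3500 ≈ 13.46%


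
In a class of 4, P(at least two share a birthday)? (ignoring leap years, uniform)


P(all different) = Π(365-i)/365 for i=0..3
= 0.983644
P(match) = 1 - 0.983644 = 0.016356

P ≈ 0.0164 ≈ 1.64%


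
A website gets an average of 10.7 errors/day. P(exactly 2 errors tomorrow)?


Poisson(λ=10.7): P(X=2) = e^(-λ)×λ^k/k!
= e^(-10.7) × 10.7^2 / 2!
≈ 2.254493791e-05 × 114.49 / 2 ≈ 0.001291

P(X=2) ≈ 0.001291 ≈ 0.13%


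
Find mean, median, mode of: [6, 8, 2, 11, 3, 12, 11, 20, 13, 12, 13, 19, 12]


Sorted: [2, 3, 6, 8, 11, 11, 12, 12, 12, 13, 13, 19, 20]
Mean = 142/13
Median = 12
Freq: {6: 1, 8: 1, 2: 1, 11: 2, 3: 1, 12: 3, 20: 1, 13: 2, 19: 1}
Mode: [12]

Mean=142/13, Median=12, Mode=12


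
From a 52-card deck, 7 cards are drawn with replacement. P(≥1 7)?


P(not a 7) = 48/52 = 12/13
P(none in 7 draws) = (12/13)^7 = 35831808/62748517
P(≥1 7) = 1 - 35831808/62748517 = 26916709/62748517

P = 26916709/62748517 ≈ 42.90%


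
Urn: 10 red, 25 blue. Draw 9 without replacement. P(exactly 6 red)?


Hypergeometric: C(10,6)×C(25,3)/C(35,9)
= 210×2300/70607460 = 1150/168113

P(X=6) = 1150/168113 ≈ 0.68%


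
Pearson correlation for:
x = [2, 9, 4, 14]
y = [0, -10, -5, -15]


n=4, Σx=29, Σy=-30, Σxy=-320, Σx²=297, Σy²=350
r = (4×(-320) - 29×(-30))/√((4×297 - 29²)(4×350 - (-30)²))
= -410/√(347×500) = -410/√173500 ≈ -410/416.5333 ≈ -0.9843

r ≈ -0.9843


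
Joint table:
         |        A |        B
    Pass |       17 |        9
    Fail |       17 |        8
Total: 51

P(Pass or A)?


P(Pass∨A) = P(Pass) + P(A) - P(Pass∧A)
= (26 + 34 - 17)/51 = 43/51

P = 43/51 ≈ 84.31%


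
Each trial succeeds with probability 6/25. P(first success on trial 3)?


Geometric: P(X=3) = (1-p)^(k-1)×p = (19/25)^2×6/25 = 2166/15625

P(X=3) = 2166/15625 ≈ 13.86%


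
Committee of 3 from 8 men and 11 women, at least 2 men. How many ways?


Count by #men:
  2M,1W: C(8,2)×C(11,1)=308
  3M,0W: C(8,3)×C(11,0)=56
Total = 364

364


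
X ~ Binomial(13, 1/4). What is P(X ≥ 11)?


P(X ≥ 11) = Σ P(X=i) for i=11..13
P(X=11) = 351/33554432
P(X=12) = 39/67108864
P(X=13) = 1/67108864
Sum = 371/33554432

P(X ≥ 11) = 371/33554432 ≈ 0.00%


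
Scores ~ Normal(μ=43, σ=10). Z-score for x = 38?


z = (x - μ)/σ = (38 - 43)/10 = -0.5

z = -0.5


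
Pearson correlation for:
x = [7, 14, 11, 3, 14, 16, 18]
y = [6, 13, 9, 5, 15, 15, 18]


n=7, Σx=83, Σy=81, Σxy=1112, Σx²=1151, Σy²=1085
r = (7×1112 - 83×81)/√((7×1151 - 83²)(7×1085 - 81²))
= 1061/√(1168×1034) = 1061/√1207712 ≈ 1061/1098.9595 ≈ 0.9655

r ≈ 0.9655


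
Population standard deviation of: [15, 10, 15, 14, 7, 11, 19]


Mean = 91/7 = 13
  (15-13)²=4
  (10-13)²=9
  (15-13)²=4
  (14-13)²=1
  (7-13)²=36
  (11-13)²=4
  (19-13)²=36
Σ(x-μ)² = 94
σ² = 94/7

σ = √(94/7) ≈ 3.6645


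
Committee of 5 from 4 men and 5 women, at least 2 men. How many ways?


Count by #men:
  2M,3W: C(4,2)×C(5,3)=60
  3M,2W: C(4,3)×C(5,2)=40
  4M,1W: C(4,4)×C(5,1)=5
Total = 105

105


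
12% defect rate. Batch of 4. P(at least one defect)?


P(all good) = (22/25)^4 = 234256/390625
P(≥1 defect) = 156369/390625

P = 156369/390625 ≈ 40.03%


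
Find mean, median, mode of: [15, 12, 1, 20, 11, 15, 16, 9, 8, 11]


Sorted: [1, 8, 9, 11, 11, 12, 15, 15, 16, 20]
Mean = 118/10 = 59/5
Median = 23/2
Freq: {15: 2, 12: 1, 1: 1, 20: 1, 11: 2, 16: 1, 9: 1, 8: 1}
Mode: [11, 15]

Mean=59/5, Median=23/2, Mode=[11, 15]


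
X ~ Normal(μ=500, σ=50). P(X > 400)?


z = (400-500)/50 = -2.0
P(X > 400) = 1 - P(Z ≤ -2.0) = 1 - 0.0228 = 0.9772

P(X > 400) ≈ 0.9772


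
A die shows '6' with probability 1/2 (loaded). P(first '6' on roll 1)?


Geometric: P(X=1) = (1-p)^(k-1)×p = (1/2)^0×1/2 = 1/2

P(X=1) = 1/2 ≈ 50.00%


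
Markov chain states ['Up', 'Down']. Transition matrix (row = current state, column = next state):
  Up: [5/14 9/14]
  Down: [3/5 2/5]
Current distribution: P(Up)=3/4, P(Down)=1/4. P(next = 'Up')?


P(next=Up) = Σᵢ P(now=i)×P(i→Up)
= 3/4×5/14 + 1/4×3/5
= 15/56 + 3/20 = 117/280

P = 117/280 ≈ 0.4179


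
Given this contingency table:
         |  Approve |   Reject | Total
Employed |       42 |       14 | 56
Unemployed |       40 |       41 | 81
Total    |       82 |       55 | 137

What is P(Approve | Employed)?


P(Approve | Employed) = 42/(42+14) = 42/56 = 3/4

P(Approve|Employed) = 3/4 ≈ 75.00%


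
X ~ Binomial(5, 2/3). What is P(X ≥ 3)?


P(X ≥ 3) = Σ P(X=i) for i=3..5
P(X=3) = 80/243
P(X=4) = 80/243
P(X=5) = 32/243
Sum = 64/81

P(X ≥ 3) = 64/81 ≈ 79.01%


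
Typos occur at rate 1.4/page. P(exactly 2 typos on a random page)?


Poisson(λ=1.4): P(X=2) = e^(-λ)×λ^k/k!
= e^(-1.4) × 1.4^2 / 2!
≈ 0.2465969639 × 1.96 / 2 ≈ 0.241665

P(X=2) ≈ 0.241665 ≈ 24.17%


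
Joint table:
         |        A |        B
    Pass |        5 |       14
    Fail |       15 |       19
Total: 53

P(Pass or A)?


P(Pass∨A) = P(Pass) + P(A) - P(Pass∧A)
= (19 + 20 - 5)/53 = 34/53

P = 34/53 ≈ 64.15%


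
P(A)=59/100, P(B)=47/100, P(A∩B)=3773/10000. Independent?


P(A)×P(B) = 2773/10000
P(A∩B) = 3773/10000
Not equal → NOT independent

No, not independent


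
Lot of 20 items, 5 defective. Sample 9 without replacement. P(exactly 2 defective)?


Hypergeometric: C(5,2)×C(15,7)/C(20,9)
= 10×6435/167960 = 495/1292

P(X=2) = 495/1292 ≈ 38.31%


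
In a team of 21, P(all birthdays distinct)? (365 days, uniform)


P(all different) = Π(365-i)/365 for i=0..20
= (365/365)×(364/365)×...×(345/365)
= 0.556312

P ≈ 0.5563 ≈ 55.63%


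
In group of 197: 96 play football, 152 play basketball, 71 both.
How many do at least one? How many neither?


|A∪B| = 96+152-71 = 177
Neither = 197-177 = 20

At least one: 177; Neither: 20


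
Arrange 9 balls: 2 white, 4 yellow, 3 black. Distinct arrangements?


9!/(2!×4!×3!) = 1260

1260


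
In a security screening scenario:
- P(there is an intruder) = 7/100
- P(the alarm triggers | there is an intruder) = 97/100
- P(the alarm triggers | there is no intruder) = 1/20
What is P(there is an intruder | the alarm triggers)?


Using Bayes' theorem:
P(A|B) = P(B|A)·P(A) / P(B)

P(the alarm triggers) = 97/100 × 7/100 + 1/20 × 93/100
= 679/10000 + 93/2000 = 143/1250

P(there is an intruder|the alarm triggers) = (679/10000) / (143/1250) = 679/1144

P(there is an intruder|the alarm triggers) = 679/1144 ≈ 59.35%


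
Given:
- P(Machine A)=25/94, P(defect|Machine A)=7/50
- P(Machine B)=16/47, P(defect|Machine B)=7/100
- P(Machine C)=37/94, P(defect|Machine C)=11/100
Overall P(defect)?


P(B) = Σ P(B|Aᵢ)×P(Aᵢ)
  7/50×25/94 = 7/188
  7/100×16/47 = 28/1175
  11/100×37/94 = 407/9400
Sum = 981/9400

P(defect) = 981/9400 ≈ 10.44%


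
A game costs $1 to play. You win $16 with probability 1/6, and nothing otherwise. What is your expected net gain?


E[gain] = (16-1)×1/6 + (-1)×5/6
= 5/2 - 5/6 = 5/3

Expected net gain = $5/3 ≈ $1.67


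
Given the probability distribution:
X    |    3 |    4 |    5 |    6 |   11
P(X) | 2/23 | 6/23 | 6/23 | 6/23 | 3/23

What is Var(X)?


E[X] = 129/23
E[X²] = 843/23
Var(X) = E[X²] - (E[X])² = 843/23 - 16641/529 = 2748/529

Var(X) = 2748/529 ≈ 5.1947


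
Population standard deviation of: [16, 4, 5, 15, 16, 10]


Mean = 66/6 = 11
  (16-11)²=25
  (4-11)²=49
  (5-11)²=36
  (15-11)²=16
  (16-11)²=25
  (10-11)²=1
Σ(x-μ)² = 152
σ² = 152/6 = 76/3

σ = √(76/3) ≈ 5.0332


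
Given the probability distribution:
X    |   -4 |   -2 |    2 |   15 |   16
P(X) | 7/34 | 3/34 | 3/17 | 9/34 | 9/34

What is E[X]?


E[X] = Σ x·P(X=x)
= (-4)×(7/34) + (-2)×(3/34) + (2)×(3/17) + (15)×(9/34) + (16)×(9/34)
= 257/34

E[X] = 257/34


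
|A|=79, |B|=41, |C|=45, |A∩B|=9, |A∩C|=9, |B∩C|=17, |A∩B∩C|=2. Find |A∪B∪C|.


|A∪B∪C| = 79+41+45-9-9-17+2 = 132

|A∪B∪C| = 132


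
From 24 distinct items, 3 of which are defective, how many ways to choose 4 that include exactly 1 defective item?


Choose 1 of the 3 defective items and 3 of the other 21 items:
C(3,1)×C(21,3) = 3×1330 = 3990

3990


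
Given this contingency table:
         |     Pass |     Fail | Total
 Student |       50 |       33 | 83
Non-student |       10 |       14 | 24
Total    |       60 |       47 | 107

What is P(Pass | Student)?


P(Pass | Student) = 50/(50+33) = 50/83

P(Pass|Student) = 50/83 ≈ 60.24%


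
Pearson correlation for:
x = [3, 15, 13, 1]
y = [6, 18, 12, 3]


n=4, Σx=32, Σy=39, Σxy=447, Σx²=404, Σy²=513
r = (4×447 - 32×39)/√((4×404 - 32²)(4×513 - 39²))
= 540/√(592×531) = 540/√314352 ≈ 540/560.6710 ≈ 0.9631

r ≈ 0.9631


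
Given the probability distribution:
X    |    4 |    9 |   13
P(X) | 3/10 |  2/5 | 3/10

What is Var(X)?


E[X] = 87/10
E[X²] = 879/10
Var(X) = E[X²] - (E[X])² = 879/10 - 7569/100 = 1221/100

Var(X) = 1221/100 ≈ 12.2100


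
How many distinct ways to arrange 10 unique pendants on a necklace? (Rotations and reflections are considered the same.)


Free circular arrangements: rotations and reflections both identified.
(n-1)!/2 = 9!/2 = 362880/2 = 181440

181440


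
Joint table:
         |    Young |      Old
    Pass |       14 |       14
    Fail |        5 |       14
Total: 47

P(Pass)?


P(Pass) = (14+14)/47 = 28/47

P(Pass) = 28/47 ≈ 59.57%


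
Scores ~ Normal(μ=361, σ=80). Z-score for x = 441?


z = (x - μ)/σ = (441 - 361)/80 = 1.0

z = 1.0


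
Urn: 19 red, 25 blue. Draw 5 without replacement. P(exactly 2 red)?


Hypergeometric: C(19,2)×C(25,3)/C(44,5)
= 171×2300/1086008 = 98325/271502

P(X=2) = 98325/271502 ≈ 36.22%


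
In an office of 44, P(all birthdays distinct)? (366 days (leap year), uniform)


P(all different) = Π(366-i)/366 for i=0..43
= (366/366)×(365/366)×...×(323/366)
= 0.067633

P ≈ 0.0676 ≈ 6.76%


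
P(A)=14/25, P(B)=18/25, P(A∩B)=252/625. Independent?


P(A)×P(B) = 252/625
P(A∩B) = 252/625
Equal ✓ → Independent

Yes, independent


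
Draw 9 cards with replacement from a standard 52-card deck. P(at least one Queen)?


P(not a Queen) = 48/52 = 12/13
P(none in 9 draws) = (12/13)^9 = 5159780352/10604499373
P(≥1 Queen) = 1 - 5159780352/10604499373 = 5444719021/10604499373

P = 5444719021/10604499373 ≈ 51.34%


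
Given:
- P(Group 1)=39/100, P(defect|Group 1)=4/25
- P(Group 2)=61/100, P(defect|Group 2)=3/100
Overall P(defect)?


P(B) = Σ P(B|Aᵢ)×P(Aᵢ)
  4/25×39/100 = 39/625
  3/100×61/100 = 183/10000
Sum = 807/10000

P(defect) = 807/10000 ≈ 8.07%


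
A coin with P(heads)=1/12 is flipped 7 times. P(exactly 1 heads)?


Binomial: P(X=1) = C(7,1)×p^1×(1-p)^6
= 7 × 1/12 × 1771561/2985984 = 12400927/35831808

P(X=1) = 12400927/35831808 ≈ 34.61%


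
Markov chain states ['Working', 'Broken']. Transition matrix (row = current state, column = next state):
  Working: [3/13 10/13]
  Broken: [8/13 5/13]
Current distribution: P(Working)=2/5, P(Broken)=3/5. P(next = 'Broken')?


P(next=Broken) = Σᵢ P(now=i)×P(i→Broken)
= 2/5×10/13 + 3/5×5/13
= 4/13 + 3/13 = 7/13

P = 7/13 ≈ 0.5385


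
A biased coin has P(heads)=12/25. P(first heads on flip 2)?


Geometric: P(X=2) = (1-p)^(k-1)×p = (13/25)^1×12/25 = 156/625

P(X=2) = 156/625 ≈ 24.96%


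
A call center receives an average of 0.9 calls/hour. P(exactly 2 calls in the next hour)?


Poisson(λ=0.9): P(X=2) = e^(-λ)×λ^k/k!
= e^(-0.9) × 0.9^2 / 2!
≈ 0.4065696597 × 0.81 / 2 ≈ 0.164661

P(X=2) ≈ 0.164661 ≈ 16.47%


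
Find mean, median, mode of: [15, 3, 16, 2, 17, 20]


Sorted: [2, 3, 15, 16, 17, 20]
Mean = 73/6
Median = 31/2
Freq: {15: 1, 3: 1, 16: 1, 2: 1, 17: 1, 20: 1}
Mode: No mode

Mean=73/6, Median=31/2, Mode=No mode


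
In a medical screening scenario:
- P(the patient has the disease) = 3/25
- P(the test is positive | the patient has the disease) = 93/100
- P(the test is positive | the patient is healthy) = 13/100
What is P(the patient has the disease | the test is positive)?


Using Bayes' theorem:
P(A|B) = P(B|A)·P(A) / P(B)

P(the test is positive) = 93/100 × 3/25 + 13/100 × 22/25
= 279/2500 + 143/1250 = 113/500

P(the patient has the disease|the test is positive) = (279/2500) / (113/500) = 279/565

P(the patient has the disease|the test is positive) = 279/565 ≈ 49.38%


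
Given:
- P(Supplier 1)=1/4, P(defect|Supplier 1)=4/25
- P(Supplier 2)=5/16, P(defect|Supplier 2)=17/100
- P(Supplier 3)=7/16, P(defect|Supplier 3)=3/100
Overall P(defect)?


P(B) = Σ P(B|Aᵢ)×P(Aᵢ)
  4/25×1/4 = 1/25
  17/100×5/16 = 17/320
  3/100×7/16 = 21/1600
Sum = 17/160

P(defect) = 17/160 ≈ 10.62%


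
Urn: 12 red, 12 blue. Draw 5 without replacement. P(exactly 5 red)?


Hypergeometric: C(12,5)×C(12,0)/C(24,5)
= 792×1/42504 = 3/161

P(X=5) = 3/161 ≈ 1.86%


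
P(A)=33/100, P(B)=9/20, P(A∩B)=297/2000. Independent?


P(A)×P(B) = 297/2000
P(A∩B) = 297/2000
Equal ✓ → Independent

Yes, independent


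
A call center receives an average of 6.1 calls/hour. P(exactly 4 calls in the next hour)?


Poisson(λ=6.1): P(X=4) = e^(-λ)×λ^k/k!
= e^(-6.1) × 6.1^4 / 4!
≈ 0.002242867719 × 1384.5841 / 24 ≈ 0.129393

P(X=4) ≈ 0.129393 ≈ 12.94%


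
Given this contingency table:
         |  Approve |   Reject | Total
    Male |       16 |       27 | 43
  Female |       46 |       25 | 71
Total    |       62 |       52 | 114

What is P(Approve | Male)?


P(Approve | Male) = 16/(16+27) = 16/43

P(Approve|Male) = 16/43 ≈ 37.21%


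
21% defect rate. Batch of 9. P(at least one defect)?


P(all good) = (79/100)^9 = 119851595982618319/1000000000000000000
P(≥1 defect) = 880148404017381681/1000000000000000000

P = 880148404017381681/1000000000000000000 ≈ 88.01%


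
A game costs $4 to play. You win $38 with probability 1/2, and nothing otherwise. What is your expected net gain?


E[gain] = (38-4)×1/2 + (-4)×1/2
= 17 - 2 = 15

Expected net gain = $15 ≈ $15.00


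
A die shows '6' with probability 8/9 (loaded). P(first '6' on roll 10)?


Geometric: P(X=10) = (1-p)^(k-1)×p = (1/9)^9×8/9 = 8/3486784401

P(X=10) = 8/3486784401 ≈ 0.00%


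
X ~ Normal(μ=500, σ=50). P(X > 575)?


z = (575-500)/50 = 1.5
P(X > 575) = 1 - P(Z ≤ 1.5) = 1 - 0.9332 = 0.0668

P(X > 575) ≈ 0.0668


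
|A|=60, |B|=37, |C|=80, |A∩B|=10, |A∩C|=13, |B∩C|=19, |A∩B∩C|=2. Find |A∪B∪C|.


|A∪B∪C| = 60+37+80-10-13-19+2 = 137

|A∪B∪C| = 137


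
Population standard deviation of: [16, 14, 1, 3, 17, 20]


Mean = 71/6
  (16-71/6)²=625/36
  (14-71/6)²=169/36
  (1-71/6)²=4225/36
  (3-71/6)²=2809/36
  (17-71/6)²=961/36
  (20-71/6)²=2401/36
Σ(x-μ)² = 1865/6
σ² = (1865/6)/6 = 1865/36

σ = √(1865/36) ≈ 7.1976


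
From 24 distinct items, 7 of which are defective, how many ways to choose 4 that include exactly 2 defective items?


Choose 2 of the 7 defective items and 2 of the other 17 items:
C(7,2)×C(17,2) = 21×136 = 2856

2856


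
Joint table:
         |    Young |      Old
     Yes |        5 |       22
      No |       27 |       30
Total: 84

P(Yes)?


P(Yes) = (5+22)/84 = 27/84 = 9/28

P(Yes) = 9/28 ≈ 32.14%


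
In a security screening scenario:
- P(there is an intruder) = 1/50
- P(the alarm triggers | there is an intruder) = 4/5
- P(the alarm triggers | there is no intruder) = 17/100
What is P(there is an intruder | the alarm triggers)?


Using Bayes' theorem:
P(A|B) = P(B|A)·P(A) / P(B)

P(the alarm triggers) = 4/5 × 1/50 + 17/100 × 49/50
= 2/125 + 833/5000 = 913/5000

P(there is an intruder|the alarm triggers) = (2/125) / (913/5000) = 80/913

P(there is an intruder|the alarm triggers) = 80/913 ≈ 8.76%


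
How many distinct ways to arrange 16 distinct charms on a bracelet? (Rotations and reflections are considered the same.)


Free circular arrangements: rotations and reflections both identified.
(n-1)!/2 = 15!/2 = 1307674368000/2 = 653837184000

653837184000


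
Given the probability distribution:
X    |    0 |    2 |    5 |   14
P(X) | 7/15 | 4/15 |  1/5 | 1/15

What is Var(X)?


E[X] = 37/15
E[X²] = 287/15
Var(X) = E[X²] - (E[X])² = 287/15 - 1369/225 = 2936/225

Var(X) = 2936/225 ≈ 13.0489


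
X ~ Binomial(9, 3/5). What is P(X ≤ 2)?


P(X ≤ 2) = Σ P(X=i) for i=0..2
P(X=0) = 512/1953125
P(X=1) = 6912/1953125
P(X=2) = 41472/1953125
Sum = 48896/1953125

P(X ≤ 2) = 48896/1953125 ≈ 2.50%


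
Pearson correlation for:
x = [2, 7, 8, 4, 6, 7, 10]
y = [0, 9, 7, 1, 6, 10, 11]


n=7, Σx=44, Σy=44, Σxy=339, Σx²=318, Σy²=388
r = (7×339 - 44×44)/√((7×318 - 44²)(7×388 - 44²))
= 437/√(290×780) = 437/√226200 ≈ 437/475.6049 ≈ 0.9188

r ≈ 0.9188


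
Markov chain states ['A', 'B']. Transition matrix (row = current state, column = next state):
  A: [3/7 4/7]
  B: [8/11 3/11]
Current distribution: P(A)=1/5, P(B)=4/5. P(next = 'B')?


P(next=B) = Σᵢ P(now=i)×P(i→B)
= 1/5×4/7 + 4/5×3/11
= 4/35 + 12/55 = 128/385

P = 128/385 ≈ 0.3325


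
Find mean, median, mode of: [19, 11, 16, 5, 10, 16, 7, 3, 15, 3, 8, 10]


Sorted: [3, 3, 5, 7, 8, 10, 10, 11, 15, 16, 16, 19]
Mean = 123/12 = 41/4
Median = 10
Freq: {19: 1, 11: 1, 16: 2, 5: 1, 10: 2, 7: 1, 3: 2, 15: 1, 8: 1}
Mode: [3, 10, 16]

Mean=41/4, Median=10, Mode=[3, 10, 16]


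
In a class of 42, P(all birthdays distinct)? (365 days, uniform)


P(all different) = Π(365-i)/365 for i=0..41
= (365/365)×(364/365)×...×(324/365)
= 0.085970

P ≈ 0.0860 ≈ 8.60%


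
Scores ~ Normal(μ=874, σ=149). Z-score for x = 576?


z = (x - μ)/σ = (576 - 874)/149 = -2.0

z = -2.0


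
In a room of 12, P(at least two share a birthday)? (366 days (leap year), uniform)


P(all different) = Π(366-i)/366 for i=0..11
= 0.833396
P(match) = 1 - 0.833396 = 0.166604

P ≈ 0.1666 ≈ 16.66%


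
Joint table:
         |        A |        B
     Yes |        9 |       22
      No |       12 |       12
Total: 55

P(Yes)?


P(Yes) = (9+22)/55 = 31/55

P(Yes) = 31/55 ≈ 56.36%


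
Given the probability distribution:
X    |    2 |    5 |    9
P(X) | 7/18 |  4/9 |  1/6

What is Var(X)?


E[X] = 9/2
E[X²] = 157/6
Var(X) = E[X²] - (E[X])² = 157/6 - 81/4 = 71/12

Var(X) = 71/12 ≈ 5.9167


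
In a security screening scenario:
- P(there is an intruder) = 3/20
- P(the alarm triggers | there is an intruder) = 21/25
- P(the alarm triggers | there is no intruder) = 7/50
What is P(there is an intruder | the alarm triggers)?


Using Bayes' theorem:
P(A|B) = P(B|A)·P(A) / P(B)

P(the alarm triggers) = 21/25 × 3/20 + 7/50 × 17/20
= 63/500 + 119/1000 = 49/200

P(there is an intruder|the alarm triggers) = (63/500) / (49/200) = 18/35

P(there is an intruder|the alarm triggers) = 18/35 ≈ 51.43%


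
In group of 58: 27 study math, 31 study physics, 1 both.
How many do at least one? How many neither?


|A∪B| = 27+31-1 = 57
Neither = 58-57 = 1

At least one: 57; Neither: 1


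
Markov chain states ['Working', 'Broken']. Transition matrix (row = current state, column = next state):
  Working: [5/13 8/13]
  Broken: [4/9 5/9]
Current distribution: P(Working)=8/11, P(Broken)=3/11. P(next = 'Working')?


P(next=Working) = Σᵢ P(now=i)×P(i→Working)
= 8/11×5/13 + 3/11×4/9
= 40/143 + 4/33 = 172/429

P = 172/429 ≈ 0.4009


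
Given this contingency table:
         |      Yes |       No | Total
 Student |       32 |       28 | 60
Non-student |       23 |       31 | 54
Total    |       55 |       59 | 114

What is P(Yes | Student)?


P(Yes | Student) = 32/(32+28) = 32/60 = 8/15

P(Yes|Student) = 8/15 ≈ 53.33%


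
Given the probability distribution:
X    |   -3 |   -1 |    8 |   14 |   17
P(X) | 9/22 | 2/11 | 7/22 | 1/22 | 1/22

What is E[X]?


E[X] = Σ x·P(X=x)
= (-3)×(9/22) + (-1)×(2/11) + (8)×(7/22) + (14)×(1/22) + (17)×(1/22)
= 28/11

E[X] = 28/11


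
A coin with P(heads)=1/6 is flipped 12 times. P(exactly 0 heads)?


Binomial: P(X=0) = C(12,0)×p^0×(1-p)^12
= 1 × 1 × 244140625/2176782336 = 244140625/2176782336

P(X=0) = 244140625/2176782336 ≈ 11.22%


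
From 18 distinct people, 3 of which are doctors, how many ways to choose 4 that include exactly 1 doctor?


Choose 1 of the 3 doctors and 3 of the other 15 people:
C(3,1)×C(15,3) = 3×455 = 1365

1365


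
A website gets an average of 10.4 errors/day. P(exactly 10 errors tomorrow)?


Poisson(λ=10.4): P(X=10) = e^(-λ)×λ^k/k!
= e^(-10.4) × 10.4^10 / 10!
≈ 3.043248301e-05 × 14802442849.2 / 3628800 ≈ 0.124139

P(X=10) ≈ 0.124139 ≈ 12.41%


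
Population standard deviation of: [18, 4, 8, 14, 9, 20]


Mean = 73/6
  (18-73/6)²=1225/36
  (4-73/6)²=2401/36
  (8-73/6)²=625/36
  (14-73/6)²=121/36
  (9-73/6)²=361/36
  (20-73/6)²=2209/36
Σ(x-μ)² = 1157/6
σ² = (1157/6)/6 = 1157/36

σ = √(1157/36) ≈ 5.6691


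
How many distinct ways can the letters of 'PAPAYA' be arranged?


Letters: 6, freq: {'P': 2, 'A': 3, 'Y': 1}
6!/(2!×3!×1!) = 720/12 = 60

60


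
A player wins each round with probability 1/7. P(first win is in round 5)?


Geometric: P(X=5) = (1-p)^(k-1)×p = (6/7)^4×1/7 = 1296/16807

P(X=5) = 1296/16807 ≈ 7.71%


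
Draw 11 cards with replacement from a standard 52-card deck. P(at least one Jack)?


P(not a Jack) = 48/52 = 12/13
P(none in 11 draws) = (12/13)^11 = 743008370688/1792160394037
P(≥1 Jack) = 1 - 743008370688/1792160394037 = 1049152023349/1792160394037

P = 1049152023349/1792160394037 ≈ 58.54%


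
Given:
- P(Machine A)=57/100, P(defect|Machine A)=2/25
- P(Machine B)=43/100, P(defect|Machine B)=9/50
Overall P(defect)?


P(B) = Σ P(B|Aᵢ)×P(Aᵢ)
  2/25×57/100 = 57/1250
  9/50×43/100 = 387/5000
Sum = 123/1000

P(defect) = 123/1000 ≈ 12.30%


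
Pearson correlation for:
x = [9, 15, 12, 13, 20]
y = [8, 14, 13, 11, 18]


n=5, Σx=69, Σy=64, Σxy=941, Σx²=1019, Σy²=874
r = (5×941 - 69×64)/√((5×1019 - 69²)(5×874 - 64²))
= 289/√(334×274) = 289/√91516 ≈ 289/302.5161 ≈ 0.9553

r ≈ 0.9553


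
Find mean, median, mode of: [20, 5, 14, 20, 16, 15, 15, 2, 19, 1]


Sorted: [1, 2, 5, 14, 15, 15, 16, 19, 20, 20]
Mean = 127/10
Median = 15
Freq: {20: 2, 5: 1, 14: 1, 16: 1, 15: 2, 2: 1, 19: 1, 1: 1}
Mode: [15, 20]

Mean=127/10, Median=15, Mode=[15, 20]


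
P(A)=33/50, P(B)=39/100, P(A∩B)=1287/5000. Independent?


P(A)×P(B) = 1287/5000
P(A∩B) = 1287/5000
Equal ✓ → Independent

Yes, independent


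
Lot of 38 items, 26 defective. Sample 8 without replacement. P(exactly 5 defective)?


Hypergeometric: C(26,5)×C(12,3)/C(38,8)
= 65780×220/48903492 = 328900/1111443

P(X=5) = 328900/1111443 ≈ 29.59%


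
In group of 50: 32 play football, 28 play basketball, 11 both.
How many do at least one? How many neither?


|A∪B| = 32+28-11 = 49
Neither = 50-49 = 1

At least one: 49; Neither: 1


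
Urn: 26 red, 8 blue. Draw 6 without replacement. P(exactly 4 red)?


Hypergeometric: C(26,4)×C(8,2)/C(34,6)
= 14950×28/1344904 = 52325/168113

P(X=4) = 52325/168113 ≈ 31.12%


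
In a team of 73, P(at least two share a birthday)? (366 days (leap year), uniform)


P(all different) = Π(366-i)/366 for i=0..72
= 0.000449
P(match) = 1 - 0.000449 = 0.999551

P ≈ 0.9996 ≈ 99.96%


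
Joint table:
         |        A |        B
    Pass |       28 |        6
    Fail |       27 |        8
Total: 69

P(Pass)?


P(Pass) = (28+6)/69 = 34/69

P(Pass) = 34/69 ≈ 49.28%


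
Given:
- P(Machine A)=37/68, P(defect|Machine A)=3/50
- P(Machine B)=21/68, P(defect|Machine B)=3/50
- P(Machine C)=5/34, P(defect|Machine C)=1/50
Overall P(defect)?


P(B) = Σ P(B|Aᵢ)×P(Aᵢ)
  3/50×37/68 = 111/3400
  3/50×21/68 = 63/3400
  1/50×5/34 = 1/340
Sum = 23/425

P(defect) = 23/425 ≈ 5.41%


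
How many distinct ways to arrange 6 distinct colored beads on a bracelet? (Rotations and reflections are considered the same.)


Free circular arrangements: rotations and reflections both identified.
(n-1)!/2 = 5!/2 = 120/2 = 60

60


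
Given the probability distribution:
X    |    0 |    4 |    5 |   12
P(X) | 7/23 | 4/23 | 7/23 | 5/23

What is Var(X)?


E[X] = 111/23
E[X²] = 959/23
Var(X) = E[X²] - (E[X])² = 959/23 - 12321/529 = 9736/529

Var(X) = 9736/529 ≈ 18.4045


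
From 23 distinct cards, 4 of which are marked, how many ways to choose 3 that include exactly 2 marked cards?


Choose 2 of the 4 marked cards and 1 of the other 19 cards:
C(4,2)×C(19,1) = 6×19 = 114

114


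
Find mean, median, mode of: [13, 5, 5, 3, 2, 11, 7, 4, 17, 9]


Sorted: [2, 3, 4, 5, 5, 7, 9, 11, 13, 17]
Mean = 76/10 = 38/5
Median = 6
Freq: {13: 1, 5: 2, 3: 1, 2: 1, 11: 1, 7: 1, 4: 1, 17: 1, 9: 1}
Mode: [5]

Mean=38/5, Median=6, Mode=5


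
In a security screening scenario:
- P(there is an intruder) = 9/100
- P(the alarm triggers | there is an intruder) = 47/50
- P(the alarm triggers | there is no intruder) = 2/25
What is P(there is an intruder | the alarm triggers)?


Using Bayes' theorem:
P(A|B) = P(B|A)·P(A) / P(B)

P(the alarm triggers) = 47/50 × 9/100 + 2/25 × 91/100
= 423/5000 + 91/1250 = 787/5000

P(there is an intruder|the alarm triggers) = (423/5000) / (787/5000) = 423/787

P(there is an intruder|the alarm triggers) = 423/787 ≈ 53.75%


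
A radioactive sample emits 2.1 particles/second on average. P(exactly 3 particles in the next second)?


Poisson(λ=2.1): P(X=3) = e^(-λ)×λ^k/k!
= e^(-2.1) × 2.1^3 / 3!
≈ 0.1224564283 × 9.261 / 6 ≈ 0.189011

P(X=3) ≈ 0.189011 ≈ 18.90%


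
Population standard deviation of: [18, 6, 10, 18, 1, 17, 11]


Mean = 81/7
  (18-81/7)²=2025/49
  (6-81/7)²=1521/49
  (10-81/7)²=121/49
  (18-81/7)²=2025/49
  (1-81/7)²=5476/49
  (17-81/7)²=1444/49
  (11-81/7)²=16/49
Σ(x-μ)² = 1804/7
σ² = (1804/7)/7 = 1804/49

σ = √(1804/49) ≈ 6.0676


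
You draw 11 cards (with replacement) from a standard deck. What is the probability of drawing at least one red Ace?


P(not a red Ace) = 50/52 = 25/26
P(none in 11 draws) = (25/26)^11 = 2384185791015625/3670344486987776
P(≥1 red Ace) = 1 - 2384185791015625/3670344486987776 = 1286158695972151/3670344486987776

P = 1286158695972151/3670344486987776 ≈ 35.04%


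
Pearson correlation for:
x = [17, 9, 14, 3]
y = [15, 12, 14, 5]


n=4, Σx=43, Σy=46, Σxy=574, Σx²=575, Σy²=590
r = (4×574 - 43×46)/√((4×575 - 43²)(4×590 - 46²))
= 318/√(451×244) = 318/√110044 ≈ 318/331.7288 ≈ 0.9586

r ≈ 0.9586


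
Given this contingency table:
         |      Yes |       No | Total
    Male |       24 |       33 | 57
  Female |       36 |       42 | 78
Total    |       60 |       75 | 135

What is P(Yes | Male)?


P(Yes | Male) = 24/(24+33) = 24/57 = 8/19

P(Yes|Male) = 8/19 ≈ 42.11%


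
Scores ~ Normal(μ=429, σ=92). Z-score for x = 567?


z = (x - μ)/σ = (567 - 429)/92 = 1.5

z = 1.5


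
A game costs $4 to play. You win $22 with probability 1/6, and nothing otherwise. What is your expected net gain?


E[gain] = (22-4)×1/6 + (-4)×5/6
= 3 - 10/3 = -1/3

Expected net gain = $-1/3 ≈ $-0.33


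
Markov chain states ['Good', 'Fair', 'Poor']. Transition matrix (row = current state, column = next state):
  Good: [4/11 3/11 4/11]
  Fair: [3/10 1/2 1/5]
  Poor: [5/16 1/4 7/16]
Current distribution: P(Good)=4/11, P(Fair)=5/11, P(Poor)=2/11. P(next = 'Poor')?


P(next=Poor) = Σᵢ P(now=i)×P(i→Poor)
= 4/11×4/11 + 5/11×1/5 + 2/11×7/16
= 16/121 + 1/11 + 7/88 = 293/968

P = 293/968 ≈ 0.3027


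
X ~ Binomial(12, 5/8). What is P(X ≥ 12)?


P(X ≥ 12) = Σ P(X=i) for i=12..12
P(X=12) = 244140625/68719476736
Sum = 244140625/68719476736

P(X ≥ 12) = 244140625/68719476736 ≈ 0.36%


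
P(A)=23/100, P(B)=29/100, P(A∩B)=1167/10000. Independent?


P(A)×P(B) = 667/10000
P(A∩B) = 1167/10000
Not equal → NOT independent

No, not independent


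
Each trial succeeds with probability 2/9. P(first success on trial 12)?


Geometric: P(X=12) = (1-p)^(k-1)×p = (7/9)^11×2/9 = 3954653486/282429536481

P(X=12) = 3954653486/282429536481 ≈ 1.40%


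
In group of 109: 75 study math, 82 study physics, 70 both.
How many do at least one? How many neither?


|A∪B| = 75+82-70 = 87
Neither = 109-87 = 22

At least one: 87; Neither: 22


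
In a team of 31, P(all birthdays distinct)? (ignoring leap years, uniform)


P(all different) = Π(365-i)/365 for i=0..30
= (365/365)×(364/365)×...×(335/365)
= 0.269545

P ≈ 0.2695 ≈ 26.95%


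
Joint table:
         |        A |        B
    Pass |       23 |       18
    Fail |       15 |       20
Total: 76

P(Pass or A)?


P(Pass∨A) = P(Pass) + P(A) - P(Pass∧A)
= (41 + 38 - 23)/76 = 56/76 = 14/19

P = 14/19 ≈ 73.68%


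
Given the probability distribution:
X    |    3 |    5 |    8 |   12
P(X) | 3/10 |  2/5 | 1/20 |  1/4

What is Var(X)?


E[X] = 63/10
E[X²] = 519/10
Var(X) = E[X²] - (E[X])² = 519/10 - 3969/100 = 1221/100

Var(X) = 1221/100 ≈ 12.2100


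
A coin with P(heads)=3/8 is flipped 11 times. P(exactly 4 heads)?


Binomial: P(X=4) = C(11,4)×p^4×(1-p)^7
= 330 × 81/4096 × 78125/2097152 = 1044140625/4294967296

P(X=4) = 1044140625/4294967296 ≈ 24.31%


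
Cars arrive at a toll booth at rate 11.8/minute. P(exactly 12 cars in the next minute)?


Poisson(λ=11.8): P(X=12) = e^(-λ)×λ^k/k!
= e^(-11.8) × 11.8^12 / 12!
≈ 7.504557915e-06 × 7.28759262511e+12 / 479001600 ≈ 0.114175

P(X=12) ≈ 0.114175 ≈ 11.42%


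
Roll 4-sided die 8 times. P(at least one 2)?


P(no 2)^8 = (3/4)^8 = 6561/65536
P(≥1) = 1 - 6561/65536 = 58975/65536

P = 58975/65536 ≈ 89.99%


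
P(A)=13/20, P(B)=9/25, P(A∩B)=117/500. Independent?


P(A)×P(B) = 117/500
P(A∩B) = 117/500
Equal ✓ → Independent

Yes, independent


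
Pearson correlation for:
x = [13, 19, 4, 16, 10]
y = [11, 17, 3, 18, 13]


n=5, Σx=62, Σy=62, Σxy=896, Σx²=902, Σy²=912
r = (5×896 - 62×62)/√((5×902 - 62²)(5×912 - 62²))
= 636/√(666×716) = 636/√476856 ≈ 636/690.5476 ≈ 0.9210

r ≈ 0.9210


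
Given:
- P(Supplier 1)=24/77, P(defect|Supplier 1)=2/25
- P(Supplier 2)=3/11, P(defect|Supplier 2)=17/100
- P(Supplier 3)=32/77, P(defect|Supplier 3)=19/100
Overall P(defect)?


P(B) = Σ P(B|Aᵢ)×P(Aᵢ)
  2/25×24/77 = 48/1925
  17/100×3/11 = 51/1100
  19/100×32/77 = 152/1925
Sum = 1157/7700

P(defect) = 1157/7700 ≈ 15.03%


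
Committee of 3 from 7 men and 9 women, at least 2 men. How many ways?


Count by #men:
  2M,1W: C(7,2)×C(9,1)=189
  3M,0W: C(7,3)×C(9,0)=35
Total = 224

224


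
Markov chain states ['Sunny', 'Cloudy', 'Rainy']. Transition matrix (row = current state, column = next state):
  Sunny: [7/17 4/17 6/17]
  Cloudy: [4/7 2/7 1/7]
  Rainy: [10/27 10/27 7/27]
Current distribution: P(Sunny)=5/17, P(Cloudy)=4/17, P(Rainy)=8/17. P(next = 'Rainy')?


P(next=Rainy) = Σᵢ P(now=i)×P(i→Rainy)
= 5/17×6/17 + 4/17×1/7 + 8/17×7/27
= 30/289 + 4/119 + 56/459 = 14170/54621

P = 14170/54621 ≈ 0.2594


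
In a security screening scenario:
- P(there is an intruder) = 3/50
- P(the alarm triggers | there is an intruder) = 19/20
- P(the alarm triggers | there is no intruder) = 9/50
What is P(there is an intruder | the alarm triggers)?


Using Bayes' theorem:
P(A|B) = P(B|A)·P(A) / P(B)

P(the alarm triggers) = 19/20 × 3/50 + 9/50 × 47/50
= 57/1000 + 423/2500 = 1131/5000

P(there is an intruder|the alarm triggers) = (57/1000) / (1131/5000) = 95/377

P(there is an intruder|the alarm triggers) = 95/377 ≈ 25.20%


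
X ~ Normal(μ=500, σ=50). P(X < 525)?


z = (525-500)/50 = 0.5
P(Z < 0.5) = 0.6915

P(X < 525) ≈ 0.6915


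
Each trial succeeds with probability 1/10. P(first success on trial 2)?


Geometric: P(X=2) = (1-p)^(k-1)×p = (9/10)^1×1/10 = 9/100

P(X=2) = 9/100 ≈ 9.00%


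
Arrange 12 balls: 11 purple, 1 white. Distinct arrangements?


12!/(11!×1!) = 12

12


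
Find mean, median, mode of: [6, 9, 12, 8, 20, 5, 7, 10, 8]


Sorted: [5, 6, 7, 8, 8, 9, 10, 12, 20]
Mean = 85/9
Median = 8
Freq: {6: 1, 9: 1, 12: 1, 8: 2, 20: 1, 5: 1, 7: 1, 10: 1}
Mode: [8]

Mean=85/9, Median=8, Mode=8


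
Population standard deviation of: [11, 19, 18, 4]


Mean = 52/4 = 13
  (11-13)²=4
  (19-13)²=36
  (18-13)²=25
  (4-13)²=81
Σ(x-μ)² = 146
σ² = 146/4 = 73/2

σ = √(73/2) ≈ 6.0415


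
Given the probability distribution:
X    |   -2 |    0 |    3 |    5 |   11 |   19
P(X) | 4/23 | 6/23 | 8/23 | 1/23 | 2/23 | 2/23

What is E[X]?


E[X] = Σ x·P(X=x)
= (-2)×(4/23) + (0)×(6/23) + (3)×(8/23) + (5)×(1/23) + (11)×(2/23) + (19)×(2/23)
= 81/23

E[X] = 81/23


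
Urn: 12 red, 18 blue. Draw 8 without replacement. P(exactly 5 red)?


Hypergeometric: C(12,5)×C(18,3)/C(30,8)
= 792×816/5852925 = 23936/216775

P(X=5) = 23936/216775 ≈ 11.04%


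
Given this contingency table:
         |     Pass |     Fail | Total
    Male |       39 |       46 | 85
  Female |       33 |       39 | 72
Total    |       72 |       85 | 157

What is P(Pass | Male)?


P(Pass | Male) = 39/(39+46) = 39/85

P(Pass|Male) = 39/85 ≈ 45.88%


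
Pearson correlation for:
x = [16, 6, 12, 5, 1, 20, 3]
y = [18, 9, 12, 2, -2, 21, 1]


n=7, Σx=63, Σy=61, Σxy=917, Σx²=871, Σy²=999
r = (7×917 - 63×61)/√((7×871 - 63²)(7×999 - 61²))
= 2576/√(2128×3272) = 2576/√6962816 ≈ 2576/2638.7148 ≈ 0.9762

r ≈ 0.9762


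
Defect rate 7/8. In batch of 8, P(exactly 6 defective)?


Binomial: P(X=6) = C(8,6)×p^6×(1-p)^2
= 28 × 117649/262144 × 1/64 = 823543/4194304

P(X=6) = 823543/4194304 ≈ 19.63%
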